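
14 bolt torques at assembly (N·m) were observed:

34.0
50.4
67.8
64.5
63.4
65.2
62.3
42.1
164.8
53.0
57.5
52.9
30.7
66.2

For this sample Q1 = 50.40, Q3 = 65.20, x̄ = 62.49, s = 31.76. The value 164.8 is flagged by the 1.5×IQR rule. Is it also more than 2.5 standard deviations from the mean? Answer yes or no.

z = (164.8 − 62.49) / 31.76 = 3.22.
|z| = 3.22 > 2.5.

yes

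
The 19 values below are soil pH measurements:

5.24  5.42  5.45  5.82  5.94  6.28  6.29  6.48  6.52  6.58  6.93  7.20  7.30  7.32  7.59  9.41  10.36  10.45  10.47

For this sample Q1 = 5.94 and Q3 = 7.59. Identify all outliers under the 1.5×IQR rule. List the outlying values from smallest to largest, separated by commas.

10.36, 10.45, 10.47

IQR = Q3 − Q1 = 7.59 − 5.94 = 1.65.
Lower fence = Q1 − 1.5·IQR = 5.94 − 2.475 = 3.465.
Upper fence = Q3 + 1.5·IQR = 7.59 + 2.475 = 10.065.
10.36 > 10.065 → outlier.
10.45 > 10.065 → outlier.
10.47 > 10.065 → outlier.
All remaining values lie within [3.465, 10.065].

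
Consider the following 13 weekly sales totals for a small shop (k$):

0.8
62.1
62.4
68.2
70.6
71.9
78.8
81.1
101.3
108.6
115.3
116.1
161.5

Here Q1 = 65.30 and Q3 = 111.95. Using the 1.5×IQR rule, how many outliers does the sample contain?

IQR = 46.65; fences at 65.30 − 69.975 = -4.675 and 111.95 + 69.975 = 181.925.
Every value lies within the cutoffs.

0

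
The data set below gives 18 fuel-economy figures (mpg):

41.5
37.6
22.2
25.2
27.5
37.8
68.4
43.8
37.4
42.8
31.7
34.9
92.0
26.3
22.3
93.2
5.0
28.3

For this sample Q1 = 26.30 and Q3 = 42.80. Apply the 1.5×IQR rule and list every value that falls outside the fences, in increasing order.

IQR = Q3 − Q1 = 42.80 − 26.30 = 16.50.
Lower fence = Q1 − 1.5·IQR = 26.30 − 24.75 = 1.55.
Upper fence = Q3 + 1.5·IQR = 42.80 + 24.75 = 67.55.
68.4 > 67.55 → outlier.
92.0 > 67.55 → outlier.
93.2 > 67.55 → outlier.
All remaining values lie within [1.55, 67.55].

68.4, 92.0, 93.2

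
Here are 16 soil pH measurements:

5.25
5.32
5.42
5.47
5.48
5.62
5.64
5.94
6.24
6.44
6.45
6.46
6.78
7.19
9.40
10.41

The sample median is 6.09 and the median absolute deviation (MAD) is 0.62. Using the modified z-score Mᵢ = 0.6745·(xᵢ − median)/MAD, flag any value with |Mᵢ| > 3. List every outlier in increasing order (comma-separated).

9.40, 10.41

|Mᵢ| > 3 ⇔ |xᵢ − 6.09| > 3·0.62/0.6745 = 2.76.
So outliers lie outside [3.33, 8.85].
9.40: M = 3.60 → outlier.
10.41: M = 4.70 → outlier.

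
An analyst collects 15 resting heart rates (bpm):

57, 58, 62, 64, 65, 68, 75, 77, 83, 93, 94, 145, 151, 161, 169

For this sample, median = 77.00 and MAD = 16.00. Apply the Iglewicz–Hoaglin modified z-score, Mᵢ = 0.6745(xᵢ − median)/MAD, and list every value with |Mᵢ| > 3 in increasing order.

|Mᵢ| > 3 ⇔ |xᵢ − 77.00| > 3·16.00/0.6745 = 71.16.
So outliers lie outside [5.84, 148.16].
151: M = 3.12 → outlier.
161: M = 3.54 → outlier.
169: M = 3.88 → outlier.

151, 161, 169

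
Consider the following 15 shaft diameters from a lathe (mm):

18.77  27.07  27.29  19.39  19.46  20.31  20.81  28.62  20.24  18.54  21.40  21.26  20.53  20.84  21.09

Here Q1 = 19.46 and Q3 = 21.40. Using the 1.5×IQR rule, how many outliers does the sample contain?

3

IQR = 1.94; fences at 19.46 − 2.91 = 16.55 and 21.40 + 2.91 = 24.31.
Outside the cutoffs: 27.07, 27.29, 28.62.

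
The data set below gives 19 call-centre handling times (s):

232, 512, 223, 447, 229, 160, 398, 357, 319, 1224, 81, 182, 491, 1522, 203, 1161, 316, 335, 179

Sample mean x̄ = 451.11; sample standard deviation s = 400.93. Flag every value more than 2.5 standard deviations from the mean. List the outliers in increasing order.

Cutoffs at x̄ ± 2.5s: 451.11 ± 2.5·400.93 = [-551.215, 1453.435].
1522: z = 2.67, |z| > 2.5 → outlier.
Every other value lies within [-551.215, 1453.435].

1522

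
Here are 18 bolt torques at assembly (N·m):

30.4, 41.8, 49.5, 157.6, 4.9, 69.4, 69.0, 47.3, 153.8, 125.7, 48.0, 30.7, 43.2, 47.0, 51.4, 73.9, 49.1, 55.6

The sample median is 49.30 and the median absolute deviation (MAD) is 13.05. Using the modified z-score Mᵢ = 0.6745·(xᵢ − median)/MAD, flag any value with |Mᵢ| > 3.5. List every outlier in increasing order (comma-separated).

125.7, 153.8, 157.6

|Mᵢ| > 3.5 ⇔ |xᵢ − 49.30| > 3.5·13.05/0.6745 = 67.72.
So outliers lie outside [-18.42, 117.02].
125.7: M = 3.95 → outlier.
153.8: M = 5.40 → outlier.
157.6: M = 5.60 → outlier.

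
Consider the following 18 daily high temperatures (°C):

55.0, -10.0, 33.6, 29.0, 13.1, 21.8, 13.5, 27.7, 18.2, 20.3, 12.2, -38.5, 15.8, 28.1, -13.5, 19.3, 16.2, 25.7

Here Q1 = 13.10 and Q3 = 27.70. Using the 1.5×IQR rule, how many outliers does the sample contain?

4

IQR = 14.60; fences at 13.10 − 21.90 = -8.80 and 27.70 + 21.90 = 49.60.
Outside the cutoffs: -38.5, -13.5, -10.0, 55.0.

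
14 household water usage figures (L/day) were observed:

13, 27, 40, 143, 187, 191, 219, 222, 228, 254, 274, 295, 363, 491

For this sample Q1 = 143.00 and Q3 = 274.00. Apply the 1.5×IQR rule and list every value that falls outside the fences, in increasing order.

491

IQR = Q3 − Q1 = 274.00 − 143.00 = 131.00.
Lower fence = Q1 − 1.5·IQR = 143.00 − 196.50 = -53.50.
Upper fence = Q3 + 1.5·IQR = 274.00 + 196.50 = 470.50.
491 > 470.50 → outlier.
All remaining values lie within [-53.50, 470.50].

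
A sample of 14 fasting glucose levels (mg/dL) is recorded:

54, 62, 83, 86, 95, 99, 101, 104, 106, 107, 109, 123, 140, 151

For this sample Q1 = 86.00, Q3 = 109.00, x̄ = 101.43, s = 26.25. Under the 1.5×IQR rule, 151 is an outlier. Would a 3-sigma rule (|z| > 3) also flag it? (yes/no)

no

z = (151 − 101.43) / 26.25 = 1.89.
|z| = 1.89 ≤ 3.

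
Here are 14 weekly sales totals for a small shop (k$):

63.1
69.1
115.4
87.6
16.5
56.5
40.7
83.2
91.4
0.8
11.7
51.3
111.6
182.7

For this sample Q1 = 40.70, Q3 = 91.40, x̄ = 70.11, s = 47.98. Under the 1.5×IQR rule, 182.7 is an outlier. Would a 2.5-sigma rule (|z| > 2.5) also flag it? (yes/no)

no

z = (182.7 − 70.11) / 47.98 = 2.35.
|z| = 2.35 ≤ 2.5.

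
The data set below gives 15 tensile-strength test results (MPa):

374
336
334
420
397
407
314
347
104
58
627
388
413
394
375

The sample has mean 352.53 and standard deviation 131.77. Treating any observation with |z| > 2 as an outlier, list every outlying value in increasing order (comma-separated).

Cutoffs at x̄ ± 2s: 352.53 ± 2·131.77 = [88.99, 616.07].
58: z = -2.24, |z| > 2 → outlier.
627: z = 2.08, |z| > 2 → outlier.
Every other value lies within [88.99, 616.07].

58, 627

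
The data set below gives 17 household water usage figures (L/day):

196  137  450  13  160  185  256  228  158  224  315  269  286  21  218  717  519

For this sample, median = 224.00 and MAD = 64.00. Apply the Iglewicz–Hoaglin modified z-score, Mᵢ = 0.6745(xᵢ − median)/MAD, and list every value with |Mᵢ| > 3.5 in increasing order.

717

|Mᵢ| > 3.5 ⇔ |xᵢ − 224.00| > 3.5·64.00/0.6745 = 332.10.
So outliers lie outside [-108.10, 556.10].
717: M = 5.20 → outlier.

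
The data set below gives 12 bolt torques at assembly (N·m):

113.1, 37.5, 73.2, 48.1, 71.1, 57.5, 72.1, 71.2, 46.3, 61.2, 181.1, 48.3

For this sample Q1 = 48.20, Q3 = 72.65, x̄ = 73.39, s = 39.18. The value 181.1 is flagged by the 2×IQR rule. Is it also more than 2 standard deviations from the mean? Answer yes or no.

z = (181.1 − 73.39) / 39.18 = 2.75.
|z| = 2.75 > 2.

yes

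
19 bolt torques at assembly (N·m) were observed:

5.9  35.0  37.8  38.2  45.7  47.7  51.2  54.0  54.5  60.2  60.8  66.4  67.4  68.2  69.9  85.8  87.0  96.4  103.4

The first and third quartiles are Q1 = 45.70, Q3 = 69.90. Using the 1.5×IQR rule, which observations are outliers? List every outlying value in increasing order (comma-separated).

5.9

IQR = Q3 − Q1 = 69.90 − 45.70 = 24.20.
Lower fence = Q1 − 1.5·IQR = 45.70 − 36.30 = 9.40.
Upper fence = Q3 + 1.5·IQR = 69.90 + 36.30 = 106.20.
5.9 < 9.40 → outlier.
All remaining values lie within [9.40, 106.20].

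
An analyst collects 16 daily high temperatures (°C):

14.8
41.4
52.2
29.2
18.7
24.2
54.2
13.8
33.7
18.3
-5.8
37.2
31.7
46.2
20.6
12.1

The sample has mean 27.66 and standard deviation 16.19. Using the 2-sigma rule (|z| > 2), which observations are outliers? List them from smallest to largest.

Cutoffs at x̄ ± 2s: 27.66 ± 2·16.19 = [-4.72, 60.04].
-5.8: z = -2.07, |z| > 2 → outlier.
Every other value lies within [-4.72, 60.04].

-5.8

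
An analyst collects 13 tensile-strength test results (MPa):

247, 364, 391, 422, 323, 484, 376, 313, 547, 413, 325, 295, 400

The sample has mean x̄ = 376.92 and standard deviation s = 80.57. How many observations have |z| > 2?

Cutoffs: x̄ ± 2s = [215.78, 538.06].
Outside the cutoffs: 547.

1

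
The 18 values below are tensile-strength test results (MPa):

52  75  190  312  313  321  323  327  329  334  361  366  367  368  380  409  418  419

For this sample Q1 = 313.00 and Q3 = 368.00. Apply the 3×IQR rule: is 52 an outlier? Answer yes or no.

yes

IQR = Q3 − Q1 = 368.00 − 313.00 = 55.00.
Lower fence = Q1 − 3·IQR = 313.00 − 165.00 = 148.00.
Upper fence = Q3 + 3·IQR = 368.00 + 165.00 = 533.00.
52 lies below the lower fence.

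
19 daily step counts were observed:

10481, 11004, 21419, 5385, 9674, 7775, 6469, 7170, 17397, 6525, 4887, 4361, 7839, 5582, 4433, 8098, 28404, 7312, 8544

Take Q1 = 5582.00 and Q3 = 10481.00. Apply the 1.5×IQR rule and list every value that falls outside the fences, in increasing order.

21419, 28404

IQR = Q3 − Q1 = 10481.00 − 5582.00 = 4899.00.
Lower fence = Q1 − 1.5·IQR = 5582.00 − 7348.50 = -1766.50.
Upper fence = Q3 + 1.5·IQR = 10481.00 + 7348.50 = 17829.50.
21419 > 17829.50 → outlier.
28404 > 17829.50 → outlier.
All remaining values lie within [-1766.50, 17829.50].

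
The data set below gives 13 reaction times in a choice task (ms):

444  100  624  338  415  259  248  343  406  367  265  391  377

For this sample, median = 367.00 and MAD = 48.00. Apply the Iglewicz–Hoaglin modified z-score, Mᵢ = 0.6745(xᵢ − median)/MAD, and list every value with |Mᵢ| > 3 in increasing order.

100, 624

|Mᵢ| > 3 ⇔ |xᵢ − 367.00| > 3·48.00/0.6745 = 213.49.
So outliers lie outside [153.51, 580.49].
100: M = -3.75 → outlier.
624: M = 3.61 → outlier.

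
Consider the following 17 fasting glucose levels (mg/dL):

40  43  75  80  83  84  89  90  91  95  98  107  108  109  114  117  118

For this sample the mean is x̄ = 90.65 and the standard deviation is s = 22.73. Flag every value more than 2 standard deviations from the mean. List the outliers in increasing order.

Cutoffs at x̄ ± 2s: 90.65 ± 2·22.73 = [45.19, 136.11].
40: z = -2.23, |z| > 2 → outlier.
43: z = -2.10, |z| > 2 → outlier.
Every other value lies within [45.19, 136.11].

40, 43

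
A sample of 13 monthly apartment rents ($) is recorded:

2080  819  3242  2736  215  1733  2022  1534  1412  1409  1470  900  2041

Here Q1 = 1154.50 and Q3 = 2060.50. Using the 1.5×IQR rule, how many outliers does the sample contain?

IQR = 906.00; fences at 1154.50 − 1359.00 = -204.50 and 2060.50 + 1359.00 = 3419.50.
Every value lies within the cutoffs.

0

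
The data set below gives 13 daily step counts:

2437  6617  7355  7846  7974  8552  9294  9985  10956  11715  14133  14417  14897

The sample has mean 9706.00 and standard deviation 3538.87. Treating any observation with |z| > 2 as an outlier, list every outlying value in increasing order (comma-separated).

Cutoffs at x̄ ± 2s: 9706.00 ± 2·3538.87 = [2628.26, 16783.74].
2437: z = -2.05, |z| > 2 → outlier.
Every other value lies within [2628.26, 16783.74].

2437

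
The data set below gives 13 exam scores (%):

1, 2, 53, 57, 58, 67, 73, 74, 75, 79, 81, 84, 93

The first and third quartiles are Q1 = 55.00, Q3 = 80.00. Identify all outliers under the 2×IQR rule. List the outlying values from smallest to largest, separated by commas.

1, 2

IQR = Q3 − Q1 = 80.00 − 55.00 = 25.00.
Lower fence = Q1 − 2·IQR = 55.00 − 50.00 = 5.00.
Upper fence = Q3 + 2·IQR = 80.00 + 50.00 = 130.00.
1 < 5.00 → outlier.
2 < 5.00 → outlier.
All remaining values lie within [5.00, 130.00].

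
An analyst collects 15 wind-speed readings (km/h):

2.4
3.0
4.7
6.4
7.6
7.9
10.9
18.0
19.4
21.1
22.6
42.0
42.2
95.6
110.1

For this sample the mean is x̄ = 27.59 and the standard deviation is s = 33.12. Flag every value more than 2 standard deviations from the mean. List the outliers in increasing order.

Cutoffs at x̄ ± 2s: 27.59 ± 2·33.12 = [-38.65, 93.83].
95.6: z = 2.05, |z| > 2 → outlier.
110.1: z = 2.49, |z| > 2 → outlier.
Every other value lies within [-38.65, 93.83].

95.6, 110.1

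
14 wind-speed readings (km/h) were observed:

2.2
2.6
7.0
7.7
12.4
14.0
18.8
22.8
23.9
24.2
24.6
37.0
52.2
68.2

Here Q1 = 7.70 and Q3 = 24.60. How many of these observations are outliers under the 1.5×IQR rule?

2

IQR = 16.90; fences at 7.70 − 25.35 = -17.65 and 24.60 + 25.35 = 49.95.
Outside the cutoffs: 52.2, 68.2.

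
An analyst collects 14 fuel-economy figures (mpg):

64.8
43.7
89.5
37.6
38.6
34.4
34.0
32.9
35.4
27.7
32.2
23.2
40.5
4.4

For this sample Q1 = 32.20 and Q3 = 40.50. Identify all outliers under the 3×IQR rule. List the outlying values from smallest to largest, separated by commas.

4.4, 89.5

IQR = Q3 − Q1 = 40.50 − 32.20 = 8.30.
Lower fence = Q1 − 3·IQR = 32.20 − 24.90 = 7.30.
Upper fence = Q3 + 3·IQR = 40.50 + 24.90 = 65.40.
4.4 < 7.30 → outlier.
89.5 > 65.40 → outlier.
All remaining values lie within [7.30, 65.40].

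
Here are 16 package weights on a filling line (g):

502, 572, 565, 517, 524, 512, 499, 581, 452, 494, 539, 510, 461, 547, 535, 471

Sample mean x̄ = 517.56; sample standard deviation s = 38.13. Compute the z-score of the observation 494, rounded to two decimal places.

-0.62

z = (494 − 517.56) / 38.13 = -0.62.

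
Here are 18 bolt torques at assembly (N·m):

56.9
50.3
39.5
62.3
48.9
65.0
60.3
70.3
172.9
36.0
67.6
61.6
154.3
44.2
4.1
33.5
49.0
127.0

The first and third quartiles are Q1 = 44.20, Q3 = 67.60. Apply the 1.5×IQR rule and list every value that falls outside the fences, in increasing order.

IQR = Q3 − Q1 = 67.60 − 44.20 = 23.40.
Lower fence = Q1 − 1.5·IQR = 44.20 − 35.10 = 9.10.
Upper fence = Q3 + 1.5·IQR = 67.60 + 35.10 = 102.70.
4.1 < 9.10 → outlier.
127.0 > 102.70 → outlier.
154.3 > 102.70 → outlier.
172.9 > 102.70 → outlier.
All remaining values lie within [9.10, 102.70].

4.1, 127.0, 154.3, 172.9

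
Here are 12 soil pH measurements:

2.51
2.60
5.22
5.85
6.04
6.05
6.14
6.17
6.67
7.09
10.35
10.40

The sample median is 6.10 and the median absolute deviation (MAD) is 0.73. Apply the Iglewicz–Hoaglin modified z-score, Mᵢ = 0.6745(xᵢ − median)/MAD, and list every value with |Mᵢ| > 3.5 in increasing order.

10.35, 10.40

|Mᵢ| > 3.5 ⇔ |xᵢ − 6.10| > 3.5·0.73/0.6745 = 3.79.
So outliers lie outside [2.31, 9.89].
10.35: M = 3.93 → outlier.
10.40: M = 3.97 → outlier.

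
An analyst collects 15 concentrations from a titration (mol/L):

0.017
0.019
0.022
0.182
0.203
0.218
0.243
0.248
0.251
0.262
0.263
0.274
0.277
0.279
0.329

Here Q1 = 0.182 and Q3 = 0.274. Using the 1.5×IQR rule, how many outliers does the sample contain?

IQR = 0.092; fences at 0.182 − 0.138 = 0.044 and 0.274 + 0.138 = 0.412.
Outside the cutoffs: 0.017, 0.019, 0.022.

3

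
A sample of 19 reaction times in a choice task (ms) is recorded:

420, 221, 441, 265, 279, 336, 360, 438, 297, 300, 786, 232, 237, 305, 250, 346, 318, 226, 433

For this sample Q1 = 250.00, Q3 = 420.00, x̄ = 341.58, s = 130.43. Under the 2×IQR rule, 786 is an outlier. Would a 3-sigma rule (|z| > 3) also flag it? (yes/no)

yes

z = (786 − 341.58) / 130.43 = 3.41.
|z| = 3.41 > 3.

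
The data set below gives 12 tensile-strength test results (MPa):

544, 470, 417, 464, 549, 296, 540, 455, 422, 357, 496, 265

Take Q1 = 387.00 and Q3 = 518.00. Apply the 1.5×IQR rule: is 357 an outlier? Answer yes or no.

no

IQR = Q3 − Q1 = 518.00 − 387.00 = 131.00.
Lower fence = Q1 − 1.5·IQR = 387.00 − 196.50 = 190.50.
Upper fence = Q3 + 1.5·IQR = 518.00 + 196.50 = 714.50.
357 lies within [190.50, 714.50].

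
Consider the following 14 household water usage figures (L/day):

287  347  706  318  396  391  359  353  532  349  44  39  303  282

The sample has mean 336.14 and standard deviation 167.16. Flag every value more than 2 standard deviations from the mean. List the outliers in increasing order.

706

Cutoffs at x̄ ± 2s: 336.14 ± 2·167.16 = [1.82, 670.46].
706: z = 2.21, |z| > 2 → outlier.
Every other value lies within [1.82, 670.46].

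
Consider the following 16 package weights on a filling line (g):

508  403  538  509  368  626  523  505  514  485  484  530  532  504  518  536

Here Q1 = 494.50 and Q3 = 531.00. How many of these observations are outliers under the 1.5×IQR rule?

IQR = 36.50; fences at 494.50 − 54.75 = 439.75 and 531.00 + 54.75 = 585.75.
Outside the cutoffs: 368, 403, 626.

3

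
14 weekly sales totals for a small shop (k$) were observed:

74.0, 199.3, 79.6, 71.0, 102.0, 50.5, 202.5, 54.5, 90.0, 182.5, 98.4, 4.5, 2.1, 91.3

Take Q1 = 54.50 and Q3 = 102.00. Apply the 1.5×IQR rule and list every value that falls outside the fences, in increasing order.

IQR = Q3 − Q1 = 102.00 − 54.50 = 47.50.
Lower fence = Q1 − 1.5·IQR = 54.50 − 71.25 = -16.75.
Upper fence = Q3 + 1.5·IQR = 102.00 + 71.25 = 173.25.
182.5 > 173.25 → outlier.
199.3 > 173.25 → outlier.
202.5 > 173.25 → outlier.
All remaining values lie within [-16.75, 173.25].

182.5, 199.3, 202.5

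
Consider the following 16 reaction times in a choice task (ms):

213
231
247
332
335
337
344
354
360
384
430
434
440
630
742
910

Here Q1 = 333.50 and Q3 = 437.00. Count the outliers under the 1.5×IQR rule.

IQR = 103.50; fences at 333.50 − 155.25 = 178.25 and 437.00 + 155.25 = 592.25.
Outside the cutoffs: 630, 742, 910.

3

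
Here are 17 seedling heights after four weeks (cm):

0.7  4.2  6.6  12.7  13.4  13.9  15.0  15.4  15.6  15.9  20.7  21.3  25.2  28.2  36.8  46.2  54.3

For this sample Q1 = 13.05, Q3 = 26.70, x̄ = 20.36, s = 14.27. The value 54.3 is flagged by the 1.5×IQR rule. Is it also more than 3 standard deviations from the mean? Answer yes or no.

z = (54.3 − 20.36) / 14.27 = 2.38.
|z| = 2.38 ≤ 3.

no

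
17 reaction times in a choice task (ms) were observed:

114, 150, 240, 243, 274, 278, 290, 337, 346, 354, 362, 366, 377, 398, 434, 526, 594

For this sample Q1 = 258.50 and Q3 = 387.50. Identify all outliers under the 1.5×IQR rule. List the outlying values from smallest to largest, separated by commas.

IQR = Q3 − Q1 = 387.50 − 258.50 = 129.00.
Lower fence = Q1 − 1.5·IQR = 258.50 − 193.50 = 65.00.
Upper fence = Q3 + 1.5·IQR = 387.50 + 193.50 = 581.00.
594 > 581.00 → outlier.
All remaining values lie within [65.00, 581.00].

594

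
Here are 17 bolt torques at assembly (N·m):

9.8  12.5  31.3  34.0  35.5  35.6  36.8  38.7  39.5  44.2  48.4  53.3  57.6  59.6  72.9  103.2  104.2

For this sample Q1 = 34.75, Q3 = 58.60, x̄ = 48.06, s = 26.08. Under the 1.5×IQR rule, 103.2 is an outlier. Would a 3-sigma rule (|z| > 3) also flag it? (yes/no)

z = (103.2 − 48.06) / 26.08 = 2.11.
|z| = 2.11 ≤ 3.

no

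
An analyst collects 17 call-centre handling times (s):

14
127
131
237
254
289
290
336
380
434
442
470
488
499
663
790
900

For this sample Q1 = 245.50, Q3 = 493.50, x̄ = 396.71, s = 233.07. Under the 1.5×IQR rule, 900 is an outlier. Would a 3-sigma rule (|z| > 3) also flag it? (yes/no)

z = (900 − 396.71) / 233.07 = 2.16.
|z| = 2.16 ≤ 3.

no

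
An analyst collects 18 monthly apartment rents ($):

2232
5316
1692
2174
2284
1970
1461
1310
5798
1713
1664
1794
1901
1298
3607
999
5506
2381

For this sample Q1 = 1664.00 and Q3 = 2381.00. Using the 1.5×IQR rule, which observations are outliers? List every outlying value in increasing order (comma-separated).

IQR = Q3 − Q1 = 2381.00 − 1664.00 = 717.00.
Lower fence = Q1 − 1.5·IQR = 1664.00 − 1075.50 = 588.50.
Upper fence = Q3 + 1.5·IQR = 2381.00 + 1075.50 = 3456.50.
3607 > 3456.50 → outlier.
5316 > 3456.50 → outlier.
5506 > 3456.50 → outlier.
5798 > 3456.50 → outlier.
All remaining values lie within [588.50, 3456.50].

3607, 5316, 5506, 5798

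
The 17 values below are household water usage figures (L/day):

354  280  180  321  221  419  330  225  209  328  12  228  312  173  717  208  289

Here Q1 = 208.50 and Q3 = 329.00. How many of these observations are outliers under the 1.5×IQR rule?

IQR = 120.50; fences at 208.50 − 180.75 = 27.75 and 329.00 + 180.75 = 509.75.
Outside the cutoffs: 12, 717.

2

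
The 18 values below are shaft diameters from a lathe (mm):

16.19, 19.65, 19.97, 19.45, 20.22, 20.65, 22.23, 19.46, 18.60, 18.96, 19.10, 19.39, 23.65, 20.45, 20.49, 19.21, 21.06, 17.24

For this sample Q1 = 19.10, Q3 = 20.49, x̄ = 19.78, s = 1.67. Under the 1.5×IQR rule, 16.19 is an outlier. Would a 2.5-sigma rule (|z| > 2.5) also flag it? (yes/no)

z = (16.19 − 19.78) / 1.67 = -2.15.
|z| = 2.15 ≤ 2.5.

no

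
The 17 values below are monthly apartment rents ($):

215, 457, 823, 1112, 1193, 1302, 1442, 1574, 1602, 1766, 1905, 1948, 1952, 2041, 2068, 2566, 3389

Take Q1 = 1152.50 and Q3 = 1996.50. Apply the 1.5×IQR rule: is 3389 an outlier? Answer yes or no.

yes

IQR = Q3 − Q1 = 1996.50 − 1152.50 = 844.00.
Lower fence = Q1 − 1.5·IQR = 1152.50 − 1266.00 = -113.50.
Upper fence = Q3 + 1.5·IQR = 1996.50 + 1266.00 = 3262.50.
3389 lies above the upper fence.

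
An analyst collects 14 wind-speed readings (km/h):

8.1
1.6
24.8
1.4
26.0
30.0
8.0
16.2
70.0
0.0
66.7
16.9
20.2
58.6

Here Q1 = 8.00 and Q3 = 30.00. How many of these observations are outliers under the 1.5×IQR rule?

IQR = 22.00; fences at 8.00 − 33.00 = -25.00 and 30.00 + 33.00 = 63.00.
Outside the cutoffs: 66.7, 70.0.

2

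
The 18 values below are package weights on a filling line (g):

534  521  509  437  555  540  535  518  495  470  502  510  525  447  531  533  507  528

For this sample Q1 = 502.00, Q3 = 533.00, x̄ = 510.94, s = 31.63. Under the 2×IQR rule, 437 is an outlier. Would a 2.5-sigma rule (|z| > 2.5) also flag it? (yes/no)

z = (437 − 510.94) / 31.63 = -2.34.
|z| = 2.34 ≤ 2.5.

no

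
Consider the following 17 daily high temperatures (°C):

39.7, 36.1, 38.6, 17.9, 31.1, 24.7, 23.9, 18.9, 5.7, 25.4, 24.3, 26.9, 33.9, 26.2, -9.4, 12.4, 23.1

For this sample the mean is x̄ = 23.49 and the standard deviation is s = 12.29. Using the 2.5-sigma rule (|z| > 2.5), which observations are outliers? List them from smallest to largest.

-9.4

Cutoffs at x̄ ± 2.5s: 23.49 ± 2.5·12.29 = [-7.235, 54.215].
-9.4: z = -2.68, |z| > 2.5 → outlier.
Every other value lies within [-7.235, 54.215].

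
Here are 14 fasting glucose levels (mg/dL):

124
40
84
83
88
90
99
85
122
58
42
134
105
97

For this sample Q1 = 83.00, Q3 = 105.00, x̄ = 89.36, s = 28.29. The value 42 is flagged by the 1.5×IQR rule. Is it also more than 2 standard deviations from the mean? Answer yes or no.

z = (42 − 89.36) / 28.29 = -1.67.
|z| = 1.67 ≤ 2.

no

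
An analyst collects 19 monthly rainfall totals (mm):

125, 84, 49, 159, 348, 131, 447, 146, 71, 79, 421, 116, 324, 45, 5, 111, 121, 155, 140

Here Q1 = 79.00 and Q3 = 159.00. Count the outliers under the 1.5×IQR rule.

4

IQR = 80.00; fences at 79.00 − 120.00 = -41.00 and 159.00 + 120.00 = 279.00.
Outside the cutoffs: 324, 348, 421, 447.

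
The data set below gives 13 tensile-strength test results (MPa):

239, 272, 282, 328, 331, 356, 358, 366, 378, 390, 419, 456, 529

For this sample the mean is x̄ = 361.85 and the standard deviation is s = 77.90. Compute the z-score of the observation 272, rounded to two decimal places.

-1.15

z = (272 − 361.85) / 77.90 = -1.15.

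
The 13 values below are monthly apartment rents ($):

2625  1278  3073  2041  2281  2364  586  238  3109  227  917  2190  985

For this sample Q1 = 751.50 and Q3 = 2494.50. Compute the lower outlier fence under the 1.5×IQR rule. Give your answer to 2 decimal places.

-1863.00

IQR = Q3 − Q1 = 2494.50 − 751.50 = 1743.00.
Lower fence = Q1 − 1.5·IQR = 751.50 − 2614.50 = -1863.00.
Upper fence = Q3 + 1.5·IQR = 2494.50 + 2614.50 = 5109.00.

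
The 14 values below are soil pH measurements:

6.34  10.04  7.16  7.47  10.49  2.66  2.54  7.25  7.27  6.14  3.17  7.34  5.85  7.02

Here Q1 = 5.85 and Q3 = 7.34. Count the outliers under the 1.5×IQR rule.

5

IQR = 1.49; fences at 5.85 − 2.235 = 3.615 and 7.34 + 2.235 = 9.575.
Outside the cutoffs: 2.54, 2.66, 3.17, 10.04, 10.49.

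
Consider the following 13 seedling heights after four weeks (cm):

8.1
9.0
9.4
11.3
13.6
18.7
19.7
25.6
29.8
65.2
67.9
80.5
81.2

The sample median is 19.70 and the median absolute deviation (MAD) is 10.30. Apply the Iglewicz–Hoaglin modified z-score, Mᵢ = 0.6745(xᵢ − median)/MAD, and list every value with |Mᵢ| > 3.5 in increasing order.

80.5, 81.2

|Mᵢ| > 3.5 ⇔ |xᵢ − 19.70| > 3.5·10.30/0.6745 = 53.45.
So outliers lie outside [-33.75, 73.15].
80.5: M = 3.98 → outlier.
81.2: M = 4.03 → outlier.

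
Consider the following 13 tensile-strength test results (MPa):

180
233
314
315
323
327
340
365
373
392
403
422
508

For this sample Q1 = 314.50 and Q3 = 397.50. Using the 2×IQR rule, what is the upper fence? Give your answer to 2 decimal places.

IQR = Q3 − Q1 = 397.50 − 314.50 = 83.00.
Lower fence = Q1 − 2·IQR = 314.50 − 166.00 = 148.50.
Upper fence = Q3 + 2·IQR = 397.50 + 166.00 = 563.50.

563.50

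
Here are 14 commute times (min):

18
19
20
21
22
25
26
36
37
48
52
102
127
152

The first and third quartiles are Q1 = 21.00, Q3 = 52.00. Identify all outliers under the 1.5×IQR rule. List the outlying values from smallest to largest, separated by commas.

IQR = Q3 − Q1 = 52.00 − 21.00 = 31.00.
Lower fence = Q1 − 1.5·IQR = 21.00 − 46.50 = -25.50.
Upper fence = Q3 + 1.5·IQR = 52.00 + 46.50 = 98.50.
102 > 98.50 → outlier.
127 > 98.50 → outlier.
152 > 98.50 → outlier.
All remaining values lie within [-25.50, 98.50].

102, 127, 152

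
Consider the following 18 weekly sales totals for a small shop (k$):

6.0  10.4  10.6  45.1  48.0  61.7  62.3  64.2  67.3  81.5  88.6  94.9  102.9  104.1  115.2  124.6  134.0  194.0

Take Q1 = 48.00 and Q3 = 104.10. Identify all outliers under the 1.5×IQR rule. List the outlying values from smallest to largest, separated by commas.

194.0

IQR = Q3 − Q1 = 104.10 − 48.00 = 56.10.
Lower fence = Q1 − 1.5·IQR = 48.00 − 84.15 = -36.15.
Upper fence = Q3 + 1.5·IQR = 104.10 + 84.15 = 188.25.
194.0 > 188.25 → outlier.
All remaining values lie within [-36.15, 188.25].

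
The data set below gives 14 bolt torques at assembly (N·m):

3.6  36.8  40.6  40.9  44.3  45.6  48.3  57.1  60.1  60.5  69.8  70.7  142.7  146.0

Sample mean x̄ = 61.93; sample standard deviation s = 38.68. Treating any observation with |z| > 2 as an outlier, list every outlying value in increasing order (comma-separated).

Cutoffs at x̄ ± 2s: 61.93 ± 2·38.68 = [-15.43, 139.29].
142.7: z = 2.09, |z| > 2 → outlier.
146.0: z = 2.17, |z| > 2 → outlier.
Every other value lies within [-15.43, 139.29].

142.7, 146.0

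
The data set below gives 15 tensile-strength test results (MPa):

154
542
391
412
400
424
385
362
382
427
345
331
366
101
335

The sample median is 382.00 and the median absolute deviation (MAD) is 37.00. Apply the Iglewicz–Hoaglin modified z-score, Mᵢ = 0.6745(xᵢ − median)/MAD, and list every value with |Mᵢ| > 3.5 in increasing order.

|Mᵢ| > 3.5 ⇔ |xᵢ − 382.00| > 3.5·37.00/0.6745 = 191.99.
So outliers lie outside [190.01, 573.99].
101: M = -5.12 → outlier.
154: M = -4.16 → outlier.

101, 154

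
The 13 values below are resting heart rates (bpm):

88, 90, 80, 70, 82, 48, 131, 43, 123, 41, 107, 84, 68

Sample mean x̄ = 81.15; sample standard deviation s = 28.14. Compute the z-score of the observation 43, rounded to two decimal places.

-1.36

z = (43 − 81.15) / 28.14 = -1.36.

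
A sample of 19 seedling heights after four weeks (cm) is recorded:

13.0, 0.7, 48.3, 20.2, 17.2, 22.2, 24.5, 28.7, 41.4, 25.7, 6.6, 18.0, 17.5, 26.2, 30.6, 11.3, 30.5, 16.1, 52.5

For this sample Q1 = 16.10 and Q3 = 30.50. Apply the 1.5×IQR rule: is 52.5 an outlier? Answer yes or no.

yes

IQR = Q3 − Q1 = 30.50 − 16.10 = 14.40.
Lower fence = Q1 − 1.5·IQR = 16.10 − 21.60 = -5.50.
Upper fence = Q3 + 1.5·IQR = 30.50 + 21.60 = 52.10.
52.5 lies above the upper fence.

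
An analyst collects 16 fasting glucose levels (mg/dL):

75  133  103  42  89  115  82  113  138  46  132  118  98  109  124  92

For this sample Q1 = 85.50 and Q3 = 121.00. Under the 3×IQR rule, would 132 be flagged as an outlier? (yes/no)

no

IQR = Q3 − Q1 = 121.00 − 85.50 = 35.50.
Lower fence = Q1 − 3·IQR = 85.50 − 106.50 = -21.00.
Upper fence = Q3 + 3·IQR = 121.00 + 106.50 = 227.50.
132 lies within [-21.00, 227.50].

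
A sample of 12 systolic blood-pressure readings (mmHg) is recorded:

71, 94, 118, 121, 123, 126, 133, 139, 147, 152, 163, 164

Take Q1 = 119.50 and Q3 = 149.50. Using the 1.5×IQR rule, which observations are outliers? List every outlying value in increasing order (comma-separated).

71

IQR = Q3 − Q1 = 149.50 − 119.50 = 30.00.
Lower fence = Q1 − 1.5·IQR = 119.50 − 45.00 = 74.50.
Upper fence = Q3 + 1.5·IQR = 149.50 + 45.00 = 194.50.
71 < 74.50 → outlier.
All remaining values lie within [74.50, 194.50].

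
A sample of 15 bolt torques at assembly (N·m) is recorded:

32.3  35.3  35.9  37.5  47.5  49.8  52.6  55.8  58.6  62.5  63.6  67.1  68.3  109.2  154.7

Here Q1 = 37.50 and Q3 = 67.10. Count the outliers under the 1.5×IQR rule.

IQR = 29.60; fences at 37.50 − 44.40 = -6.90 and 67.10 + 44.40 = 111.50.
Outside the cutoffs: 154.7.

1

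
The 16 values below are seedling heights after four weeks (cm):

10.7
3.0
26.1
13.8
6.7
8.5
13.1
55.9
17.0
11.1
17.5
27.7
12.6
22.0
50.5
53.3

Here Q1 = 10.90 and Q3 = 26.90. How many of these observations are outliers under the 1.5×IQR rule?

IQR = 16.00; fences at 10.90 − 24.00 = -13.10 and 26.90 + 24.00 = 50.90.
Outside the cutoffs: 53.3, 55.9.

2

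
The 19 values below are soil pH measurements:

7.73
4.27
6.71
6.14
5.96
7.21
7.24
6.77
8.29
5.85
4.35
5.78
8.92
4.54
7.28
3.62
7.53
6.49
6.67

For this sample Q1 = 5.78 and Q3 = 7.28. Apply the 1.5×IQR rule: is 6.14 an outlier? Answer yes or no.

IQR = Q3 − Q1 = 7.28 − 5.78 = 1.50.
Lower fence = Q1 − 1.5·IQR = 5.78 − 2.25 = 3.53.
Upper fence = Q3 + 1.5·IQR = 7.28 + 2.25 = 9.53.
6.14 lies within [3.53, 9.53].

no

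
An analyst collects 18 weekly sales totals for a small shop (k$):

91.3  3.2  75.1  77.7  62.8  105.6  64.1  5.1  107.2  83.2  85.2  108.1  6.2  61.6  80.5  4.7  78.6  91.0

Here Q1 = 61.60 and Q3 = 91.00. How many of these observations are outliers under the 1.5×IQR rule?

IQR = 29.40; fences at 61.60 − 44.10 = 17.50 and 91.00 + 44.10 = 135.10.
Outside the cutoffs: 3.2, 4.7, 5.1, 6.2.

4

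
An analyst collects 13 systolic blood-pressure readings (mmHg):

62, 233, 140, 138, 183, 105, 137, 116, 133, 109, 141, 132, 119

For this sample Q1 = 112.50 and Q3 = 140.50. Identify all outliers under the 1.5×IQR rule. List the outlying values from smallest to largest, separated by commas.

IQR = Q3 − Q1 = 140.50 − 112.50 = 28.00.
Lower fence = Q1 − 1.5·IQR = 112.50 − 42.00 = 70.50.
Upper fence = Q3 + 1.5·IQR = 140.50 + 42.00 = 182.50.
62 < 70.50 → outlier.
183 > 182.50 → outlier.
233 > 182.50 → outlier.
All remaining values lie within [70.50, 182.50].

62, 183, 233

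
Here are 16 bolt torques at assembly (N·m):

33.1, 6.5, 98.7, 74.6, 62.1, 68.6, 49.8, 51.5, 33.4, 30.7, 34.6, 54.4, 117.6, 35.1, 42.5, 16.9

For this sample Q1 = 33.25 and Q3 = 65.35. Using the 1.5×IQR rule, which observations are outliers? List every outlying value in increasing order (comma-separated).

117.6

IQR = Q3 − Q1 = 65.35 − 33.25 = 32.10.
Lower fence = Q1 − 1.5·IQR = 33.25 − 48.15 = -14.90.
Upper fence = Q3 + 1.5·IQR = 65.35 + 48.15 = 113.50.
117.6 > 113.50 → outlier.
All remaining values lie within [-14.90, 113.50].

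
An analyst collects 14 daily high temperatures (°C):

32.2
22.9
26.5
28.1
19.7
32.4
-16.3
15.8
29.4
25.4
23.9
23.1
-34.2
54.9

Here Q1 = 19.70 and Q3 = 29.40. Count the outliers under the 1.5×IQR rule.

3

IQR = 9.70; fences at 19.70 − 14.55 = 5.15 and 29.40 + 14.55 = 43.95.
Outside the cutoffs: -34.2, -16.3, 54.9.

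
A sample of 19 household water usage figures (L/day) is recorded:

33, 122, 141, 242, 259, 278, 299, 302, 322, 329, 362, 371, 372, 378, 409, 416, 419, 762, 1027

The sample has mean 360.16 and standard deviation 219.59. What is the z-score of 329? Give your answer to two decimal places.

-0.14

z = (329 − 360.16) / 219.59 = -0.14.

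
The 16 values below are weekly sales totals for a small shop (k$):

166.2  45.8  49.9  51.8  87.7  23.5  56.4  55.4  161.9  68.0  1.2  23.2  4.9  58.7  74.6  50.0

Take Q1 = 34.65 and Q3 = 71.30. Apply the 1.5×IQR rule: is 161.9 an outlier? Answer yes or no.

IQR = Q3 − Q1 = 71.30 − 34.65 = 36.65.
Lower fence = Q1 − 1.5·IQR = 34.65 − 54.975 = -20.325.
Upper fence = Q3 + 1.5·IQR = 71.30 + 54.975 = 126.275.
161.9 lies above the upper fence.

yes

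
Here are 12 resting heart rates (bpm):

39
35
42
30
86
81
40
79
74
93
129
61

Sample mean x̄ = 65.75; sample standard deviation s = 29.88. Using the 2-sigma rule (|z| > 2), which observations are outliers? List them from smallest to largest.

129

Cutoffs at x̄ ± 2s: 65.75 ± 2·29.88 = [5.99, 125.51].
129: z = 2.12, |z| > 2 → outlier.
Every other value lies within [5.99, 125.51].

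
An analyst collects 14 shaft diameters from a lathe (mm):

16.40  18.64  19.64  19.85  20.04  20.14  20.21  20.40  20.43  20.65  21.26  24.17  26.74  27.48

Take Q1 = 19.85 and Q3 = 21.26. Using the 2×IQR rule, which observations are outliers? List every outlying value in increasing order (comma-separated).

16.40, 24.17, 26.74, 27.48

IQR = Q3 − Q1 = 21.26 − 19.85 = 1.41.
Lower fence = Q1 − 2·IQR = 19.85 − 2.82 = 17.03.
Upper fence = Q3 + 2·IQR = 21.26 + 2.82 = 24.08.
16.40 < 17.03 → outlier.
24.17 > 24.08 → outlier.
26.74 > 24.08 → outlier.
27.48 > 24.08 → outlier.
All remaining values lie within [17.03, 24.08].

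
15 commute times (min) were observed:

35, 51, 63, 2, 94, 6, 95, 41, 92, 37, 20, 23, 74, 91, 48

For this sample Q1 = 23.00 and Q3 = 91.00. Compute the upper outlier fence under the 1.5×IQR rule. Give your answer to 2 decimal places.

193.00

IQR = Q3 − Q1 = 91.00 − 23.00 = 68.00.
Lower fence = Q1 − 1.5·IQR = 23.00 − 102.00 = -79.00.
Upper fence = Q3 + 1.5·IQR = 91.00 + 102.00 = 193.00.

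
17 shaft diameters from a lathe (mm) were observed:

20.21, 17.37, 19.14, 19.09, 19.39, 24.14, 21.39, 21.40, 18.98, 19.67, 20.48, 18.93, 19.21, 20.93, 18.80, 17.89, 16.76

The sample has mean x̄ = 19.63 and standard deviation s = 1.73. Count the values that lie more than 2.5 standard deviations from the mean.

Cutoffs: x̄ ± 2.5s = [15.305, 23.955].
Outside the cutoffs: 24.14.

1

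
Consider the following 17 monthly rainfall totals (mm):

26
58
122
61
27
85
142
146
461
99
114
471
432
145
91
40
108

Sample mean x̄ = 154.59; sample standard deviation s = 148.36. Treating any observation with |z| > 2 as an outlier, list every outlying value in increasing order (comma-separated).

Cutoffs at x̄ ± 2s: 154.59 ± 2·148.36 = [-142.13, 451.31].
461: z = 2.07, |z| > 2 → outlier.
471: z = 2.13, |z| > 2 → outlier.
Every other value lies within [-142.13, 451.31].

461, 471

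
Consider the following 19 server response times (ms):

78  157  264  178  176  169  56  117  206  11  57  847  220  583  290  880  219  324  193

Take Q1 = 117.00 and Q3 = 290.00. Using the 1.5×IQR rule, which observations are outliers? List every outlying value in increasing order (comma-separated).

IQR = Q3 − Q1 = 290.00 − 117.00 = 173.00.
Lower fence = Q1 − 1.5·IQR = 117.00 − 259.50 = -142.50.
Upper fence = Q3 + 1.5·IQR = 290.00 + 259.50 = 549.50.
583 > 549.50 → outlier.
847 > 549.50 → outlier.
880 > 549.50 → outlier.
All remaining values lie within [-142.50, 549.50].

583, 847, 880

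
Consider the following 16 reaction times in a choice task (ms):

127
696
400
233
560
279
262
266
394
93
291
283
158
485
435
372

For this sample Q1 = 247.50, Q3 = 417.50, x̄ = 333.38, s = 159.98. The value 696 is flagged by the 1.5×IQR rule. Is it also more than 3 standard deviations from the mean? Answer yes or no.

no

z = (696 − 333.38) / 159.98 = 2.27.
|z| = 2.27 ≤ 3.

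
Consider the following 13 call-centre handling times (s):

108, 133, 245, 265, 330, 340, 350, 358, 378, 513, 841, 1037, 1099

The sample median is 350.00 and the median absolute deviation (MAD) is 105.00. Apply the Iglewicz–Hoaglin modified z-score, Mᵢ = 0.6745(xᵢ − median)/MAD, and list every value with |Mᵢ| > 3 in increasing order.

841, 1037, 1099

|Mᵢ| > 3 ⇔ |xᵢ − 350.00| > 3·105.00/0.6745 = 467.01.
So outliers lie outside [-117.01, 817.01].
841: M = 3.15 → outlier.
1037: M = 4.41 → outlier.
1099: M = 4.81 → outlier.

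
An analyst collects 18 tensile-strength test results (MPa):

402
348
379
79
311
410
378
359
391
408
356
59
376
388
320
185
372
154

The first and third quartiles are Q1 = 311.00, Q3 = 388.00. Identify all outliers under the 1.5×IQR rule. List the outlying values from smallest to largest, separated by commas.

59, 79, 154, 185

IQR = Q3 − Q1 = 388.00 − 311.00 = 77.00.
Lower fence = Q1 − 1.5·IQR = 311.00 − 115.50 = 195.50.
Upper fence = Q3 + 1.5·IQR = 388.00 + 115.50 = 503.50.
59 < 195.50 → outlier.
79 < 195.50 → outlier.
154 < 195.50 → outlier.
185 < 195.50 → outlier.
All remaining values lie within [195.50, 503.50].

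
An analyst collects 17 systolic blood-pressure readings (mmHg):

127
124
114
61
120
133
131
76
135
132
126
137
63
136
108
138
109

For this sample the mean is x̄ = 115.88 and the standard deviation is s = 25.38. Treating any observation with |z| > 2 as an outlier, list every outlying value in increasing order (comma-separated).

61, 63

Cutoffs at x̄ ± 2s: 115.88 ± 2·25.38 = [65.12, 166.64].
61: z = -2.16, |z| > 2 → outlier.
63: z = -2.08, |z| > 2 → outlier.
Every other value lies within [65.12, 166.64].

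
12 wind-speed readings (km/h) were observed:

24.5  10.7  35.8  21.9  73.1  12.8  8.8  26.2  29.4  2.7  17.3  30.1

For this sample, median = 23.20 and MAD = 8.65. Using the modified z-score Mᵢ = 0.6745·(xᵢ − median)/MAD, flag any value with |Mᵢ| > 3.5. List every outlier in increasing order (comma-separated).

|Mᵢ| > 3.5 ⇔ |xᵢ − 23.20| > 3.5·8.65/0.6745 = 44.89.
So outliers lie outside [-21.69, 68.09].
73.1: M = 3.89 → outlier.

73.1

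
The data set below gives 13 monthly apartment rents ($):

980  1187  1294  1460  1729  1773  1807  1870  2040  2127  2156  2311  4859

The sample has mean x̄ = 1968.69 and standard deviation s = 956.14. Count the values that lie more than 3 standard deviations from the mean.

Cutoffs: x̄ ± 3s = [-899.73, 4837.11].
Outside the cutoffs: 4859.

1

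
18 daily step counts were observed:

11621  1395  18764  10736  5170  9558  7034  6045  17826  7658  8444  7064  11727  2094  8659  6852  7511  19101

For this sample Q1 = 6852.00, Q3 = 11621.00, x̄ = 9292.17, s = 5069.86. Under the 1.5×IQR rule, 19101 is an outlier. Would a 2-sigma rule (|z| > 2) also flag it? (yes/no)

z = (19101 − 9292.17) / 5069.86 = 1.93.
|z| = 1.93 ≤ 2.

no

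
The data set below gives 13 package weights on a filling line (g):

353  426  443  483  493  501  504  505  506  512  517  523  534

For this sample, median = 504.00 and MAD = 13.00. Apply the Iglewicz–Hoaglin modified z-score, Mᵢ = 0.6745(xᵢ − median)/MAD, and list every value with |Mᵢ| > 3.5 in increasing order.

|Mᵢ| > 3.5 ⇔ |xᵢ − 504.00| > 3.5·13.00/0.6745 = 67.46.
So outliers lie outside [436.54, 571.46].
353: M = -7.83 → outlier.
426: M = -4.05 → outlier.

353, 426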